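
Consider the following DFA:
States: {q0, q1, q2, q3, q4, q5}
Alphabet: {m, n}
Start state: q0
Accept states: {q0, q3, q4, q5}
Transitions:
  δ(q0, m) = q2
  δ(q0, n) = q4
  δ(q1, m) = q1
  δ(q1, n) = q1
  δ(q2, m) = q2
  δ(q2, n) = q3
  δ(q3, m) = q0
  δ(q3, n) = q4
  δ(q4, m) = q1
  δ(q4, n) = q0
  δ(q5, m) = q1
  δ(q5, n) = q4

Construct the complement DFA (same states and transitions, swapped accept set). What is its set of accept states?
Complement accept states = All states \ Original accept states
= {q0, q1, q2, q3, q4, q5} \ {q0, q3, q4, q5}
{q1, q2}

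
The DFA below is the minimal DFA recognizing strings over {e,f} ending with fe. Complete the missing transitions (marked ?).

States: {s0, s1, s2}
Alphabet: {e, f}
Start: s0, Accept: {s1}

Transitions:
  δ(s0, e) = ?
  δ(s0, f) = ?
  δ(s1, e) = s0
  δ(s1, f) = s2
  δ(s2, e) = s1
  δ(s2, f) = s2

From the language and accept set, identify what each state tracks — s0: no suffix match; s1: suffix is fe; s2: one trailing f.
Each missing δ(q, a) is the state matching the new tracked value after reading a.
δ(s0, e) = s0; δ(s0, f) = s2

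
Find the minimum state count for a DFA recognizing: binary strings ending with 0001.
By Myhill–Nerode, count the distinguishable equivalence classes: 5 classes — one per longest suffix of the input that is a prefix of '0001' (lengths 0 through 4); only the length-4 class is accepting.
5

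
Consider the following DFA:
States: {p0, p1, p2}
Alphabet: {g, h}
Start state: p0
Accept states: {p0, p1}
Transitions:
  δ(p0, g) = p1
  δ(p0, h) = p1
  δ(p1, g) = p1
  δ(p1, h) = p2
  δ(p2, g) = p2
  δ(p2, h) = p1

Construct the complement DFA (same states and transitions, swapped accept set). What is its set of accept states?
Complement accept states = All states \ Original accept states
= {p0, p1, p2} \ {p0, p1}
{p2}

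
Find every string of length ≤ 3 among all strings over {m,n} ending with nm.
nm, mnm, nnm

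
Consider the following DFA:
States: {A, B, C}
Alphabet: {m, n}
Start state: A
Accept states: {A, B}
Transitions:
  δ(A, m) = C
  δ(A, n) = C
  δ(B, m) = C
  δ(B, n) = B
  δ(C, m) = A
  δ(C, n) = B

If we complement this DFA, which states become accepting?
Complement accept states = All states \ Original accept states
= {A, B, C} \ {A, B}
{C}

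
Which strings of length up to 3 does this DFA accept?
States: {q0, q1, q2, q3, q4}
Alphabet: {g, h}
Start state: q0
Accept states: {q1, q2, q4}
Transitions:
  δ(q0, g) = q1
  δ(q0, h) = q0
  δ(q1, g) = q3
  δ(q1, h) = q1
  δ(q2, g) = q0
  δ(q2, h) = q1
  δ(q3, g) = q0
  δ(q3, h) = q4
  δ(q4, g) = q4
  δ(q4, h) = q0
g, gh, hg, ggh, ghh, hgh, hhg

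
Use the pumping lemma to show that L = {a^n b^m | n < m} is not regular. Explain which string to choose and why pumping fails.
Assume L is regular with pumping length p. Idea: pumping up the a-block makes the a-count reach the b-count.
Choose s = a^p b^(p+1) ∈ L. By the pumping lemma, s = xyz with |xy| ≤ p, |y| > 0, so y = a^k with k ≥ 1. Then xy²z = a^(p+k) b^(p+1). Since p+k ≥ p+1, the number of a's is no longer strictly less than the number of b's, so xy²z ∉ L.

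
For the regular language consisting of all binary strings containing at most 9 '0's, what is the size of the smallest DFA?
By Myhill–Nerode, count the distinguishable equivalence classes: 11 classes — having seen 0, 1, …, 9, or >9 copies of '0'; counts 0 through 9 are accepting and >9 is dead.
11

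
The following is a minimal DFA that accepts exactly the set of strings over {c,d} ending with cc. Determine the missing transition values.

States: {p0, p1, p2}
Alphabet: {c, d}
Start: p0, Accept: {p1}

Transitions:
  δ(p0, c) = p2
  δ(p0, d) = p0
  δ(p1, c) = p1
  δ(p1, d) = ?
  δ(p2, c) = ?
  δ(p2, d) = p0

From the language and accept set, identify what each state tracks — p0: last symbol not c; p1: two trailing c's; p2: one trailing c.
Each missing δ(q, a) is the state matching the new tracked value after reading a.
δ(p1, d) = p0; δ(p2, c) = p1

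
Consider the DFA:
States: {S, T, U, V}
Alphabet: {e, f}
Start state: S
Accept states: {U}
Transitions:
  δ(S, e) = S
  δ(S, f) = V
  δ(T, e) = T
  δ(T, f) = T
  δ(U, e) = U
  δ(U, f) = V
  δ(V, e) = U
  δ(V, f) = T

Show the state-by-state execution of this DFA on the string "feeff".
read 'f': S → V
  read 'e': V → U
  read 'e': U → U
  read 'f': U → V
  read 'f': V → T
S -> V -> U -> U -> V -> T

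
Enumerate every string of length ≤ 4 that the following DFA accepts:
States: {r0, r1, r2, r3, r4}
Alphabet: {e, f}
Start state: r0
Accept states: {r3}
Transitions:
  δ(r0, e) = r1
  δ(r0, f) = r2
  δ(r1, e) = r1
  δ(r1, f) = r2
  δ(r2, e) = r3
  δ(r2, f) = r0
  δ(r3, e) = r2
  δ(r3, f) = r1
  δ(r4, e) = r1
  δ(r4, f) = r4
fe, efe, eefe, feee, fffe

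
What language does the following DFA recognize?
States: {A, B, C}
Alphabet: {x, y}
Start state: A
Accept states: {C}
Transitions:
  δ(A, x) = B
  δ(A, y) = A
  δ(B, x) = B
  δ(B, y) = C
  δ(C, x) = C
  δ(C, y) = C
Testing a few strings:
  'yxy' → accept
  'x' → reject
  'xyy' → accept
  'yy' → reject
State roles: A=no x seen yet; B=seen a x, waiting for y; C=substring xy seen
All strings over {x,y} containing the substring xy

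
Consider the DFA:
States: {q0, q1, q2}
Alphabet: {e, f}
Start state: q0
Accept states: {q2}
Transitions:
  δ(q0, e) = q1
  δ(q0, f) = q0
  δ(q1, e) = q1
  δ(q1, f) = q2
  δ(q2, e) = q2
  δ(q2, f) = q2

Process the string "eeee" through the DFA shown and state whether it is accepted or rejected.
Processing string "eeee":
  q0 --e--> q1
  q1 --e--> q1
  q1 --e--> q1
  q1 --e--> q1
Final state: q1
Accept states: {q2}
No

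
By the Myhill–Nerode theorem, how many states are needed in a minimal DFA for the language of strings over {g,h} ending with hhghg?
By Myhill–Nerode, count the distinguishable equivalence classes: 6 classes — one per longest suffix of the input that is a prefix of 'hhghg' (lengths 0 through 5); only the length-5 class is accepting.
6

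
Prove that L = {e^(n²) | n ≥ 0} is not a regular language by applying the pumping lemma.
Assume L is regular with pumping length p. Idea: pumping adds a fixed amount, but gaps between consecutive squares grow.
Choose s = e^(p²) (length p² ≥ p). By the pumping lemma, s = xyz with |xy| ≤ p, |y| > 0, so |y| = k with 1 ≤ k ≤ p. Then |xy²z| = p²+k. Since p² < p²+k ≤ p²+p < (p+1)², the length p²+k lies strictly between consecutive squares, so it is not a perfect square and xy²z ∉ L.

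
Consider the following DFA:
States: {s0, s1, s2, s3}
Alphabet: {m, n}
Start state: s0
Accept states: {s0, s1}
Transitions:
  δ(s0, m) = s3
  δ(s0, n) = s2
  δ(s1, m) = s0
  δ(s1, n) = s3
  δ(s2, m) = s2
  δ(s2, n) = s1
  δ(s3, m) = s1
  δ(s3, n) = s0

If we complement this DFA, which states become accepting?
Complement accept states = All states \ Original accept states
= {s0, s1, s2, s3} \ {s0, s1}
{s2, s3}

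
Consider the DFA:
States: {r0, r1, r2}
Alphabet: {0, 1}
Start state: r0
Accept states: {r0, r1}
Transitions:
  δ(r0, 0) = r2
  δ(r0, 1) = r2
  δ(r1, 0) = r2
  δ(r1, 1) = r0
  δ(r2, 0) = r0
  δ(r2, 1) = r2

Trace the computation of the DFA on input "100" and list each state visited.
read '1': r0 → r2
  read '0': r2 → r0
  read '0': r0 → r2
r0 -> r2 -> r0 -> r2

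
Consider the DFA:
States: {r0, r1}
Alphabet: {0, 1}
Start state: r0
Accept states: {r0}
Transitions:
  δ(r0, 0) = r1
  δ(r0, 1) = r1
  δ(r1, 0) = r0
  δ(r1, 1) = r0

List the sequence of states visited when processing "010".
read '0': r0 → r1
  read '1': r1 → r0
  read '0': r0 → r1
r0 -> r1 -> r0 -> r1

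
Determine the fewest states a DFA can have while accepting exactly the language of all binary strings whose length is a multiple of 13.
By Myhill–Nerode, count the distinguishable equivalence classes: 13 classes — one per residue of the length mod 13; class i is distinguished from class j by any string of length (13 − i) mod 13.
13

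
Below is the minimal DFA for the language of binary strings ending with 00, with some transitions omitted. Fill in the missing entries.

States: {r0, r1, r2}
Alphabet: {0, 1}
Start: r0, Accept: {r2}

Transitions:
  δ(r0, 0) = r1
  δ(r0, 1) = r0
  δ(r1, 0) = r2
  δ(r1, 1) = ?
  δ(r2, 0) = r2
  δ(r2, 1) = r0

From the language and accept set, identify what each state tracks — r0: last symbol not 0; r1: one trailing 0; r2: two trailing 0's.
Each missing δ(q, a) is the state matching the new tracked value after reading a.
δ(r1, 1) = r0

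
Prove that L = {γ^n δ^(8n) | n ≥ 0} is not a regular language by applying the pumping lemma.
Assume L is regular with pumping length p. Idea: pumping the γ-block breaks the 1:8 ratio.
Choose s = γ^p δ^(8p) (length 9p ≥ p). By the pumping lemma, s = xyz with |xy| ≤ p, |y| > 0, so y = γ^k with k ≥ 1. Then xy²z = γ^(p+k) δ^(8p). For this to be in L we would need 8p = 8(p+k), i.e. 8k = 0, contradicting k ≥ 1. So xy²z ∉ L.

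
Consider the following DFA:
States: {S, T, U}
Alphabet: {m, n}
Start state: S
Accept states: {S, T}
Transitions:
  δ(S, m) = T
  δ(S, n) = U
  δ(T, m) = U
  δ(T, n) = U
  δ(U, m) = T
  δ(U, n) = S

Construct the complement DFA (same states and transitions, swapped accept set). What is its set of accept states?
Complement accept states = All states \ Original accept states
= {S, T, U} \ {S, T}
{U}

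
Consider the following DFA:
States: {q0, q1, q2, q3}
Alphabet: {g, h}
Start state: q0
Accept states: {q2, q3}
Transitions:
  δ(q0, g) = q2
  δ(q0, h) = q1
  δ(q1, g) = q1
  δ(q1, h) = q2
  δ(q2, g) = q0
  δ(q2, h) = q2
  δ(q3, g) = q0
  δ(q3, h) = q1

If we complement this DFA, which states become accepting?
Complement accept states = All states \ Original accept states
= {q0, q1, q2, q3} \ {q2, q3}
{q0, q1}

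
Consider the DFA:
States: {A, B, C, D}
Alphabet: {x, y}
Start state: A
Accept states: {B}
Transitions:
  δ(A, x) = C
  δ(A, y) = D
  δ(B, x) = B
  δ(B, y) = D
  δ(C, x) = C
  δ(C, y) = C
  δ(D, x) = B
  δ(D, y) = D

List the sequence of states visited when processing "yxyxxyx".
read 'y': A → D
  read 'x': D → B
  read 'y': B → D
  read 'x': D → B
  read 'x': B → B
  read 'y': B → D
  read 'x': D → B
A -> D -> B -> D -> B -> B -> D -> B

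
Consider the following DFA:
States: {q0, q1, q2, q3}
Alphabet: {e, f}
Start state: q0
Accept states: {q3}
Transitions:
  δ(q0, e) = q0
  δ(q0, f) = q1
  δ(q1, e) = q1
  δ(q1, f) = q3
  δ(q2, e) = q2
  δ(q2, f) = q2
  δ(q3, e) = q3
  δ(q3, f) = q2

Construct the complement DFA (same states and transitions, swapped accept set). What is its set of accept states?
Complement accept states = All states \ Original accept states
= {q0, q1, q2, q3} \ {q3}
{q0, q1, q2}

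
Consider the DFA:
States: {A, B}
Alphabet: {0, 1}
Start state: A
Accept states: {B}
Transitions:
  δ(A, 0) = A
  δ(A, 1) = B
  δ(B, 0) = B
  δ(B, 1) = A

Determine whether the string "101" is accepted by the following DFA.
Processing string "101":
  A --1--> B
  B --0--> B
  B --1--> A
Final state: A
Accept states: {B}
No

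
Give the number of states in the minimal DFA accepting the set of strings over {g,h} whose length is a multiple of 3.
By Myhill–Nerode, count the distinguishable equivalence classes: three classes — length mod 3.
3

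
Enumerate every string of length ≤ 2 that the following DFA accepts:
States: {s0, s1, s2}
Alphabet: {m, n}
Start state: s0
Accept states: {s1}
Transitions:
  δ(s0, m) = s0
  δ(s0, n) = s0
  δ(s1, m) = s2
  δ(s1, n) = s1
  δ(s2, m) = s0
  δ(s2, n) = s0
None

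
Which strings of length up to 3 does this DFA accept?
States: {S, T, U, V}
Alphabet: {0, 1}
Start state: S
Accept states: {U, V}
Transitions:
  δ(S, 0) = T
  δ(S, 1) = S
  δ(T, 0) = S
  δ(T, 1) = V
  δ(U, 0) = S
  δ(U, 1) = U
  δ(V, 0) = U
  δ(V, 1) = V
01, 010, 011, 101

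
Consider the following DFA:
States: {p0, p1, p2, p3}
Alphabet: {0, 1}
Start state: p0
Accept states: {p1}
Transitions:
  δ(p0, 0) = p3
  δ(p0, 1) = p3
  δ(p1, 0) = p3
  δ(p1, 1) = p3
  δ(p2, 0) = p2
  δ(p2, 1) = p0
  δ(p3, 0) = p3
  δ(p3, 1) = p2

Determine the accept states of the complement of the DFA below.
Complement accept states = All states \ Original accept states
= {p0, p1, p2, p3} \ {p1}
{p0, p2, p3}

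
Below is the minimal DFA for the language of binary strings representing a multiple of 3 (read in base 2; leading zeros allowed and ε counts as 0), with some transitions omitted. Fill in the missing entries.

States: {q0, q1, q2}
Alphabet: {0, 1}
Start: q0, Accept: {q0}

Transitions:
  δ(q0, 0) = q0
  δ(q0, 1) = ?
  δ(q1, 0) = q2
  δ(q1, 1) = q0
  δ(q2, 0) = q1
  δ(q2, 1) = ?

From the language and accept set, identify what each state tracks — q0: value ≡ 0 (mod 3); q1: value ≡ 1 (mod 3); q2: value ≡ 2 (mod 3).
Each missing δ(q, a) is the state matching the new tracked value after reading a.
δ(q0, 1) = q1; δ(q2, 1) = q2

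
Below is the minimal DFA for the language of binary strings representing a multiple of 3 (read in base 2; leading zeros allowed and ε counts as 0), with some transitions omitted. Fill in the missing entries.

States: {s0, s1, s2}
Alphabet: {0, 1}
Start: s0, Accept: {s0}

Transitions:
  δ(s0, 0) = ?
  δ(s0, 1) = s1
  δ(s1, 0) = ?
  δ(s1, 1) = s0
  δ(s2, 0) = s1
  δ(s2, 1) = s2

From the language and accept set, identify what each state tracks — s0: value ≡ 0 (mod 3); s1: value ≡ 1 (mod 3); s2: value ≡ 2 (mod 3).
Each missing δ(q, a) is the state matching the new tracked value after reading a.
δ(s0, 0) = s0; δ(s1, 0) = s2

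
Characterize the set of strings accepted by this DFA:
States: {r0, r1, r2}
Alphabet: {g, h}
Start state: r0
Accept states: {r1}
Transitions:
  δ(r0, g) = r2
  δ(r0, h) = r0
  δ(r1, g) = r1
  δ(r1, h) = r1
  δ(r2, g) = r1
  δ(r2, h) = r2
Testing a few strings:
  'hgh' → reject
  'ghg' → accept
  'h' → reject
  'ghh' → reject
State roles: r0=zero g's seen; r1=≥ two g's seen; r2=one g seen
All strings over {g,h} containing at least two g's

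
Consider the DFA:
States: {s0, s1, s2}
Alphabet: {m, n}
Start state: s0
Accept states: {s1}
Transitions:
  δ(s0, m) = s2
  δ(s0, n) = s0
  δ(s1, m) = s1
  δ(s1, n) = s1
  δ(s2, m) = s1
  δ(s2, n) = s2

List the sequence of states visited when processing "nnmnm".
read 'n': s0 → s0
  read 'n': s0 → s0
  read 'm': s0 → s2
  read 'n': s2 → s2
  read 'm': s2 → s1
s0 -> s0 -> s0 -> s2 -> s2 -> s1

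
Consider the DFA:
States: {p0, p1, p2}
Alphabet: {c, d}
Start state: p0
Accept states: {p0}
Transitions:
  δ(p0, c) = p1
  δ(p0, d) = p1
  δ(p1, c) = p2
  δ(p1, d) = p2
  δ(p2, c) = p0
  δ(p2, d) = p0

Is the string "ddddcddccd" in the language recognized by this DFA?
Processing string "ddddcddccd":
  p0 --d--> p1
  p1 --d--> p2
  p2 --d--> p0
  p0 --d--> p1
  p1 --c--> p2
  p2 --d--> p0
  p0 --d--> p1
  p1 --c--> p2
  p2 --c--> p0
  p0 --d--> p1
Final state: p1
Accept states: {p0}
No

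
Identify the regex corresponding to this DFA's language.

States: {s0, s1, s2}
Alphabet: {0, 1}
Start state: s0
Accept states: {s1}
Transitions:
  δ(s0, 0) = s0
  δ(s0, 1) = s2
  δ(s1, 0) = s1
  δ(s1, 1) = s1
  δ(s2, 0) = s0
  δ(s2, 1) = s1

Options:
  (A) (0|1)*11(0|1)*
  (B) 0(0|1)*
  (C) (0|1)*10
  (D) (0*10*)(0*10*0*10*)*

Check each option against the DFA on short strings; one disagreement eliminates an option:
  (A) (0|1)*11(0|1)*: agrees with the DFA on every string of length ≤ 6
  (B) 0(0|1)*: on '0' the DFA goes s0 → s0 and rejects (s0 ∉ Accept), but the regex matches it → eliminate
  (C) (0|1)*10: on '10' the DFA goes s0 → s2 → s0 and rejects (s0 ∉ Accept), but the regex matches it → eliminate
  (D) (0*10*)(0*10*0*10*)*: on '1' the DFA goes s0 → s2 and rejects (s2 ∉ Accept), but the regex matches it → eliminate
Only (A) is consistent with the DFA.
(A) (0|1)*11(0|1)*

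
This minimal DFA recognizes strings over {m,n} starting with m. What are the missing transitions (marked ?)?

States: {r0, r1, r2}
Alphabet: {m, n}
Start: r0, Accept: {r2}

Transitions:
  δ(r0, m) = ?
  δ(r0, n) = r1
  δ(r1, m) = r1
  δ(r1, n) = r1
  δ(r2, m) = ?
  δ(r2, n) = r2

From the language and accept set, identify what each state tracks — r0: no input read; r1: started with n (dead); r2: started with m.
Each missing δ(q, a) is the state matching the new tracked value after reading a.
δ(r0, m) = r2; δ(r2, m) = r2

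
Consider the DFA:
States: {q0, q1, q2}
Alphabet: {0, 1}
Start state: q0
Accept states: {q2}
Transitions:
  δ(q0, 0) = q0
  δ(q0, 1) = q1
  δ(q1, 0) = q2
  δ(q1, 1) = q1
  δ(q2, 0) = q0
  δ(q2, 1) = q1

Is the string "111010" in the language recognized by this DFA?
Processing string "111010":
  q0 --1--> q1
  q1 --1--> q1
  q1 --1--> q1
  q1 --0--> q2
  q2 --1--> q1
  q1 --0--> q2
Final state: q2
Accept states: {q2}
Yes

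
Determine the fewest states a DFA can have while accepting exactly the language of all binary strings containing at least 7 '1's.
By Myhill–Nerode, count the distinguishable equivalence classes: 8 classes — having seen 0, 1, …, 6, or ≥7 copies of '1'; any two classes i < j (j ≤ 7) are distinguished by the string 1^(7−j), which takes class j to 7 copies (accepted) but leaves class i below 7 (rejected).
8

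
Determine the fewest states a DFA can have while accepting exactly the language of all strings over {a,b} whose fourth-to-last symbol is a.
By Myhill–Nerode, count the distinguishable equivalence classes: 2^4 = 16 classes — the DFA must remember the last 4 symbols read; every pair of distinct length-4 suffixes is distinguishable by some continuation.
16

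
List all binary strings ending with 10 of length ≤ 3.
10, 010, 110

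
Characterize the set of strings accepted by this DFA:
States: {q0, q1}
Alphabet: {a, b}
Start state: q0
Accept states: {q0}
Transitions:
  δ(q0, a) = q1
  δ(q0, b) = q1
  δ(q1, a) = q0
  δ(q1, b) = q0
Testing a few strings:
  'b' → reject
  'bb' → accept
  'abb' → reject
  'ba' → accept
State roles: q0=even length so far; q1=odd length so far
All strings over {a,b} of even length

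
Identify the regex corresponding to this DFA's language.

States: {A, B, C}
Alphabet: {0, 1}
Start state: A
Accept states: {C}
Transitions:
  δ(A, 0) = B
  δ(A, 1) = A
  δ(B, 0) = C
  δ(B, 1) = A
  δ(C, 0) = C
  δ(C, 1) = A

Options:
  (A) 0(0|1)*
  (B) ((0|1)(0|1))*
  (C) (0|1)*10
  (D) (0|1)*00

Check each option against the DFA on short strings; one disagreement eliminates an option:
  (A) 0(0|1)*: on '0' the DFA goes A → B and rejects (B ∉ Accept), but the regex matches it → eliminate
  (B) ((0|1)(0|1))*: on ε the DFA stays in A and rejects (A ∉ Accept), but the regex matches it → eliminate
  (C) (0|1)*10: on '00' the DFA goes A → B → C and accepts (C ∈ Accept), but the regex does not match it → eliminate
  (D) (0|1)*00: agrees with the DFA on every string of length ≤ 6
Only (D) is consistent with the DFA.
(D) (0|1)*00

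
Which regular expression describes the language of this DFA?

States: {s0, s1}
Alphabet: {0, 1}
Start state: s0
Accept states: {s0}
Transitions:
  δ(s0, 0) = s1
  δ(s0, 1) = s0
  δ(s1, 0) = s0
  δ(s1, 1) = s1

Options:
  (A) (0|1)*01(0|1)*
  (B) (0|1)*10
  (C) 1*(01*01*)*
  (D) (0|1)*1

Check each option against the DFA on short strings; one disagreement eliminates an option:
  (A) (0|1)*01(0|1)*: on ε the DFA stays in s0 and accepts (s0 ∈ Accept), but the regex does not match it → eliminate
  (B) (0|1)*10: on ε the DFA stays in s0 and accepts (s0 ∈ Accept), but the regex does not match it → eliminate
  (C) 1*(01*01*)*: agrees with the DFA on every string of length ≤ 6
  (D) (0|1)*1: on ε the DFA stays in s0 and accepts (s0 ∈ Accept), but the regex does not match it → eliminate
Only (C) is consistent with the DFA.
(C) 1*(01*01*)*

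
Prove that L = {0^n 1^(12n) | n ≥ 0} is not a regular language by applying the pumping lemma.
Assume L is regular with pumping length p. Idea: pumping the 0-block breaks the 1:12 ratio.
Choose s = 0^p 1^(12p) (length 13p ≥ p). By the pumping lemma, s = xyz with |xy| ≤ p, |y| > 0, so y = 0^k with k ≥ 1. Then xy²z = 0^(p+k) 1^(12p). For this to be in L we would need 12p = 12(p+k), i.e. 12k = 0, contradicting k ≥ 1. So xy²z ∉ L.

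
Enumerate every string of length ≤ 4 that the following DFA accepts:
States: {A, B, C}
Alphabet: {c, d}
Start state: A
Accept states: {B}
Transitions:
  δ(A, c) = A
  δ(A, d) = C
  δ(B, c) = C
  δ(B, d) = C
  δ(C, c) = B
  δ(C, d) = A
dc, cdc, ccdc, dccc, dcdc, dddc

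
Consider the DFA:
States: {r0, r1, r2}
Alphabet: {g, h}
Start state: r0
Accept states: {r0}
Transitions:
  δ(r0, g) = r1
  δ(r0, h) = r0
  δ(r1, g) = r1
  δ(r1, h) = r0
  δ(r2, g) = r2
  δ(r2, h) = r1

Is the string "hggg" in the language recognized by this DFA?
Processing string "hggg":
  r0 --h--> r0
  r0 --g--> r1
  r1 --g--> r1
  r1 --g--> r1
Final state: r1
Accept states: {r0}
No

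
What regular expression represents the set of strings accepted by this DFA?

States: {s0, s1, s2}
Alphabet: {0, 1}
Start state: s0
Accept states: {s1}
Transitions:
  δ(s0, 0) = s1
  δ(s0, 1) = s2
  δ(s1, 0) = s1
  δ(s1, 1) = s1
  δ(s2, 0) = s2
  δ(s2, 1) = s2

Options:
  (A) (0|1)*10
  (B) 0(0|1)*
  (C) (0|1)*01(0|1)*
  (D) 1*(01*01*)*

Check each option against the DFA on short strings; one disagreement eliminates an option:
  (A) (0|1)*10: on '0' the DFA goes s0 → s1 and accepts (s1 ∈ Accept), but the regex does not match it → eliminate
  (B) 0(0|1)*: agrees with the DFA on every string of length ≤ 6
  (C) (0|1)*01(0|1)*: on '0' the DFA goes s0 → s1 and accepts (s1 ∈ Accept), but the regex does not match it → eliminate
  (D) 1*(01*01*)*: on ε the DFA stays in s0 and rejects (s0 ∉ Accept), but the regex matches it → eliminate
Only (B) is consistent with the DFA.
(B) 0(0|1)*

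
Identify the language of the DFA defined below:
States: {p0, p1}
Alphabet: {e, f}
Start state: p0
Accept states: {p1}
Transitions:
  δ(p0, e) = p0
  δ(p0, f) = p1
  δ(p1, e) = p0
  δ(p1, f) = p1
Testing a few strings:
  'ff' → accept
  'ef' → accept
  'fe' → reject
  'eff' → accept
State roles: p0=last symbol not f; p1=last symbol is f
All strings over {e,f} ending with f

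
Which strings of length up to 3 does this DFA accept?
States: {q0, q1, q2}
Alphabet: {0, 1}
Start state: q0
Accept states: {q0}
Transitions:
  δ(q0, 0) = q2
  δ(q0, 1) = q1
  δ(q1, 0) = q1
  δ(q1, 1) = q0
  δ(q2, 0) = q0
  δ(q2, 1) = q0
ε, 00, 01, 11, 101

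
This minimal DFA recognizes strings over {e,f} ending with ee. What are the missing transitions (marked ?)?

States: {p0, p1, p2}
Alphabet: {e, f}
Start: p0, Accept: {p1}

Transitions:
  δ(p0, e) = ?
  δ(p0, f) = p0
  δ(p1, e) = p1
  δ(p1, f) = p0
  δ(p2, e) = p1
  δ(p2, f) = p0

From the language and accept set, identify what each state tracks — p0: last symbol not e; p1: two trailing e's; p2: one trailing e.
Each missing δ(q, a) is the state matching the new tracked value after reading a.
δ(p0, e) = p2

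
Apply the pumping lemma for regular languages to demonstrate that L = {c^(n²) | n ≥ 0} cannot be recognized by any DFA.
Assume L is regular with pumping length p. Idea: pumping adds a fixed amount, but gaps between consecutive squares grow.
Choose s = c^(p²) (length p² ≥ p). By the pumping lemma, s = xyz with |xy| ≤ p, |y| > 0, so |y| = k with 1 ≤ k ≤ p. Then |xy²z| = p²+k. Since p² < p²+k ≤ p²+p < (p+1)², the length p²+k lies strictly between consecutive squares, so it is not a perfect square and xy²z ∉ L.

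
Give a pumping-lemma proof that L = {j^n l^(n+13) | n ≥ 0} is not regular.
Assume L is regular with pumping length p. Idea: pumping the j-block breaks the fixed offset of 13.
Choose s = j^p l^(p+13) ∈ L. By the pumping lemma, s = xyz with |xy| ≤ p, |y| > 0, so y = j^k with k ≥ 1. Then xy²z = j^(p+k) l^(p+13). For this to be in L we would need p+13 = (p+k)+13, i.e. k = 0, contradicting k ≥ 1. So xy²z ∉ L.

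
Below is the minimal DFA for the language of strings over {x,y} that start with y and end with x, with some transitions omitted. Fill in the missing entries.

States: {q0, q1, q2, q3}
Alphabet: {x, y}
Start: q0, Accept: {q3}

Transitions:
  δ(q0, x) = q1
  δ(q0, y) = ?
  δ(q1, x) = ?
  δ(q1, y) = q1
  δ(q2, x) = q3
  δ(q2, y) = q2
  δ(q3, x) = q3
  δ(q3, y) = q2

From the language and accept set, identify what each state tracks — q0: no input read; q1: started with x (dead); q2: started with y, last symbol y; q3: started with y, last symbol x.
Each missing δ(q, a) is the state matching the new tracked value after reading a.
δ(q0, y) = q2; δ(q1, x) = q1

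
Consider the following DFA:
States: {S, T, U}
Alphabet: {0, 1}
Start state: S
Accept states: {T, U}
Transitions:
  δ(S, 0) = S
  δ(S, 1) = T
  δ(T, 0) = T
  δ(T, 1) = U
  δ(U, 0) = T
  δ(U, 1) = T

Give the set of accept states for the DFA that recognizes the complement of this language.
Complement accept states = All states \ Original accept states
= {S, T, U} \ {T, U}
{S}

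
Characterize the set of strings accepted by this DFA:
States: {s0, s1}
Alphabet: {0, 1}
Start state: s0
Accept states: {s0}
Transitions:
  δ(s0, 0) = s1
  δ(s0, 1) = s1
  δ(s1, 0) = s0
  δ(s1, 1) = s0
Testing a few strings:
  '10' → accept
  '1' → reject
  '001' → reject
  '11' → accept
State roles: s0=even length so far; s1=odd length so far
All binary strings of even length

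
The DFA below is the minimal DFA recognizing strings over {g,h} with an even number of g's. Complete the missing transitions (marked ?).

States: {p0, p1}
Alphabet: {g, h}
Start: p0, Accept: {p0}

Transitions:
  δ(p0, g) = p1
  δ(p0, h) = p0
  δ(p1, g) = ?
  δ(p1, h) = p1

From the language and accept set, identify what each state tracks — p0: even number of g's so far; p1: odd number of g's so far.
Each missing δ(q, a) is the state matching the new tracked value after reading a.
δ(p1, g) = p0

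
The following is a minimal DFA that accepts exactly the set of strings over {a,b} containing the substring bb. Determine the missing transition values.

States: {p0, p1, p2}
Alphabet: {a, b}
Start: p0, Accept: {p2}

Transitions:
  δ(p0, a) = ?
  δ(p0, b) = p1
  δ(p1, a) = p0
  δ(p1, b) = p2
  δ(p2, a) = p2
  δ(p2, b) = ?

From the language and accept set, identify what each state tracks — p0: no progress toward bb; p1: one trailing b; p2: substring bb seen.
Each missing δ(q, a) is the state matching the new tracked value after reading a.
δ(p0, a) = p0; δ(p2, b) = p2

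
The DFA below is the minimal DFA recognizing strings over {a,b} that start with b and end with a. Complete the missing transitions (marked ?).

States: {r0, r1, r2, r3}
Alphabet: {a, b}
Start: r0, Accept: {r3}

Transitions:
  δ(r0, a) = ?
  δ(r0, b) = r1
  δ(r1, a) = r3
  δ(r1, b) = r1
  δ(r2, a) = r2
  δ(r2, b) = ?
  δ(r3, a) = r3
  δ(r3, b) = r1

From the language and accept set, identify what each state tracks — r0: no input read; r1: started with b, last symbol b; r2: started with a (dead); r3: started with b, last symbol a.
Each missing δ(q, a) is the state matching the new tracked value after reading a.
δ(r0, a) = r2; δ(r2, b) = r2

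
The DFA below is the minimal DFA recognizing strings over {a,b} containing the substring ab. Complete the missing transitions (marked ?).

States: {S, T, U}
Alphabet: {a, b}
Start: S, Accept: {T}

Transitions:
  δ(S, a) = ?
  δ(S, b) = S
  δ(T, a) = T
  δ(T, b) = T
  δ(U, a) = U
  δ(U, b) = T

From the language and accept set, identify what each state tracks — S: no a seen yet; T: substring ab seen; U: seen a a, waiting for b.
Each missing δ(q, a) is the state matching the new tracked value after reading a.
δ(S, a) = U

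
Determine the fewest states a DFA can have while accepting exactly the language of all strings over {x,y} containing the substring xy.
By Myhill–Nerode, count the distinguishable equivalence classes: three classes — no x yet / x seen but no xy / xy seen.
3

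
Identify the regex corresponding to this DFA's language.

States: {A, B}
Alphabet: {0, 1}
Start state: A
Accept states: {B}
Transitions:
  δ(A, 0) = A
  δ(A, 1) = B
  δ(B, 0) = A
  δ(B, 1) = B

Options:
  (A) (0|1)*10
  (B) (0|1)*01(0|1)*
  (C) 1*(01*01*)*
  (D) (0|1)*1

Check each option against the DFA on short strings; one disagreement eliminates an option:
  (A) (0|1)*10: on '1' the DFA goes A → B and accepts (B ∈ Accept), but the regex does not match it → eliminate
  (B) (0|1)*01(0|1)*: on '1' the DFA goes A → B and accepts (B ∈ Accept), but the regex does not match it → eliminate
  (C) 1*(01*01*)*: on ε the DFA stays in A and rejects (A ∉ Accept), but the regex matches it → eliminate
  (D) (0|1)*1: agrees with the DFA on every string of length ≤ 6
Only (D) is consistent with the DFA.
(D) (0|1)*1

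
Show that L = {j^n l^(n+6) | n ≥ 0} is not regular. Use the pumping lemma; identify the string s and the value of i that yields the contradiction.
Assume L is regular with pumping length p. Idea: pumping the j-block breaks the fixed offset of 6.
Choose s = j^p l^(p+6) ∈ L. By the pumping lemma, s = xyz with |xy| ≤ p, |y| > 0, so y = j^k with k ≥ 1. Then xy²z = j^(p+k) l^(p+6). For this to be in L we would need p+6 = (p+k)+6, i.e. k = 0, contradicting k ≥ 1. So xy²z ∉ L.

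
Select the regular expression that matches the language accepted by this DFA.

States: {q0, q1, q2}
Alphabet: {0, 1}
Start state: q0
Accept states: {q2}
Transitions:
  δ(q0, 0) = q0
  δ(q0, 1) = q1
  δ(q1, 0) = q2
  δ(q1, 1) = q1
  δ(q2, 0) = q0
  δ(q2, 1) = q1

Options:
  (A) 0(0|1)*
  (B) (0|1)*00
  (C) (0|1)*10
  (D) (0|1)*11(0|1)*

Check each option against the DFA on short strings; one disagreement eliminates an option:
  (A) 0(0|1)*: on '0' the DFA goes q0 → q0 and rejects (q0 ∉ Accept), but the regex matches it → eliminate
  (B) (0|1)*00: on '00' the DFA goes q0 → q0 → q0 and rejects (q0 ∉ Accept), but the regex matches it → eliminate
  (C) (0|1)*10: agrees with the DFA on every string of length ≤ 6
  (D) (0|1)*11(0|1)*: on '10' the DFA goes q0 → q1 → q2 and accepts (q2 ∈ Accept), but the regex does not match it → eliminate
Only (C) is consistent with the DFA.
(C) (0|1)*10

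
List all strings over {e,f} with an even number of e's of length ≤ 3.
ε, f, ee, ff, eef, efe, fee, fff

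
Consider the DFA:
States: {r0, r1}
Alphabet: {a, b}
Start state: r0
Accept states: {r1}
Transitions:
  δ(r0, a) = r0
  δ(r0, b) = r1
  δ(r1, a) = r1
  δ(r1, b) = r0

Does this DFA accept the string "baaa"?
Processing string "baaa":
  r0 --b--> r1
  r1 --a--> r1
  r1 --a--> r1
  r1 --a--> r1
Final state: r1
Accept states: {r1}
Yes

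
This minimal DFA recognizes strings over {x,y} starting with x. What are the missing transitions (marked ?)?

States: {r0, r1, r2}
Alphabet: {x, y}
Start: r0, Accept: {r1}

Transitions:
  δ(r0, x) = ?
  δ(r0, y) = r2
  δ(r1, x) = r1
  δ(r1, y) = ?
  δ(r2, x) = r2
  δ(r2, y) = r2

From the language and accept set, identify what each state tracks — r0: no input read; r1: started with x; r2: started with y (dead).
Each missing δ(q, a) is the state matching the new tracked value after reading a.
δ(r0, x) = r1; δ(r1, y) = r1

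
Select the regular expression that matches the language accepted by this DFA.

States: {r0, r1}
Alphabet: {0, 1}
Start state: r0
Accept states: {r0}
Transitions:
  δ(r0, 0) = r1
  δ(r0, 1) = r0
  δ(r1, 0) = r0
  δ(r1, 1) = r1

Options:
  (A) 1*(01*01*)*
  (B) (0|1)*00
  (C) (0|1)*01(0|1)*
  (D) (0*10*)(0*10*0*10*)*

Check each option against the DFA on short strings; one disagreement eliminates an option:
  (A) 1*(01*01*)*: agrees with the DFA on every string of length ≤ 6
  (B) (0|1)*00: on ε the DFA stays in r0 and accepts (r0 ∈ Accept), but the regex does not match it → eliminate
  (C) (0|1)*01(0|1)*: on ε the DFA stays in r0 and accepts (r0 ∈ Accept), but the regex does not match it → eliminate
  (D) (0*10*)(0*10*0*10*)*: on ε the DFA stays in r0 and accepts (r0 ∈ Accept), but the regex does not match it → eliminate
Only (A) is consistent with the DFA.
(A) 1*(01*01*)*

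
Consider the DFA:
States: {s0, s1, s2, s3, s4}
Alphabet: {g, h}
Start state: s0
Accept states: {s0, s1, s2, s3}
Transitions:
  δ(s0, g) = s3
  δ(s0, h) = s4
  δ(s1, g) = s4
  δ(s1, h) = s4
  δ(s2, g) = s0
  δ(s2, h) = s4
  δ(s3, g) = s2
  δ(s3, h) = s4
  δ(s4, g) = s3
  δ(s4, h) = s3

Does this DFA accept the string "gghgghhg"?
Processing string "gghgghhg":
  s0 --g--> s3
  s3 --g--> s2
  s2 --h--> s4
  s4 --g--> s3
  s3 --g--> s2
  s2 --h--> s4
  s4 --h--> s3
  s3 --g--> s2
Final state: s2
Accept states: {s0, s1, s2, s3}
Yes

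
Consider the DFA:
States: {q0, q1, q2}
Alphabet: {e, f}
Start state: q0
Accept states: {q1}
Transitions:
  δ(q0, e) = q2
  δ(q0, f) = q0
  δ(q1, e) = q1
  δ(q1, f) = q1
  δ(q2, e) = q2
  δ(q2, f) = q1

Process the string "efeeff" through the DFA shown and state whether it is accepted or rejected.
Processing string "efeeff":
  q0 --e--> q2
  q2 --f--> q1
  q1 --e--> q1
  q1 --e--> q1
  q1 --f--> q1
  q1 --f--> q1
Final state: q1
Accept states: {q1}
Yes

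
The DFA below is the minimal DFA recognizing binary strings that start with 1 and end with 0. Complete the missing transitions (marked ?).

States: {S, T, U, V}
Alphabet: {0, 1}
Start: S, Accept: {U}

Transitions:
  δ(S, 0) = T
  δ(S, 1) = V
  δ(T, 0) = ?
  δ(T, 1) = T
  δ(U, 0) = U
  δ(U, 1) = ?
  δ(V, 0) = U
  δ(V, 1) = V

From the language and accept set, identify what each state tracks — S: no input read; T: started with 0 (dead); U: started with 1, last symbol 0; V: started with 1, last symbol 1.
Each missing δ(q, a) is the state matching the new tracked value after reading a.
δ(T, 0) = T; δ(U, 1) = V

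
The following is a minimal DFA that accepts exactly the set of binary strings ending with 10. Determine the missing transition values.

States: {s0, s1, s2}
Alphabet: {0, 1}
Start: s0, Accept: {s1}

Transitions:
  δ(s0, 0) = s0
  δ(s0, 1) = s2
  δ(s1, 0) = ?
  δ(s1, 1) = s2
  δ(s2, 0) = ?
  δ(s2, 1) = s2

From the language and accept set, identify what each state tracks — s0: no suffix match; s1: suffix is 10; s2: one trailing 1.
Each missing δ(q, a) is the state matching the new tracked value after reading a.
δ(s1, 0) = s0; δ(s2, 0) = s1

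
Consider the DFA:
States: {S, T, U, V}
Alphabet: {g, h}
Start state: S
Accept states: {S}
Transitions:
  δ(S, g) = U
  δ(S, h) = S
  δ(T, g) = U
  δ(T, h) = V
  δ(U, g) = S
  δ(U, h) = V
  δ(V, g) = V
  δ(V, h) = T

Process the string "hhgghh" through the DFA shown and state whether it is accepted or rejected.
Processing string "hhgghh":
  S --h--> S
  S --h--> S
  S --g--> U
  U --g--> S
  S --h--> S
  S --h--> S
Final state: S
Accept states: {S}
Yes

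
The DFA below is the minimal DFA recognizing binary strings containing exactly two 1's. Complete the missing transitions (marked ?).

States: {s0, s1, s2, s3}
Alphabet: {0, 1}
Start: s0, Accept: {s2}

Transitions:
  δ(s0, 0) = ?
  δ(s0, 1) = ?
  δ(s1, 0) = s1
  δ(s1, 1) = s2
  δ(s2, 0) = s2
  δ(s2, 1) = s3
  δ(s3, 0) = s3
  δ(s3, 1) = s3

From the language and accept set, identify what each state tracks — s0: zero 1's; s1: one 1; s2: two 1's; s3: ≥ three 1's (dead).
Each missing δ(q, a) is the state matching the new tracked value after reading a.
δ(s0, 0) = s0; δ(s0, 1) = s1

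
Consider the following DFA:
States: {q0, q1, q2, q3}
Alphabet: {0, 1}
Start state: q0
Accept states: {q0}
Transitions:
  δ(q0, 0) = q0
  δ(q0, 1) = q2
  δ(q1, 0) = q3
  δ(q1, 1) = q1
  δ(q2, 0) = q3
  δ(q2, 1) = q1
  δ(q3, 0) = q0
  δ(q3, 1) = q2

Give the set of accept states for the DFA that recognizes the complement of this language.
Complement accept states = All states \ Original accept states
= {q0, q1, q2, q3} \ {q0}
{q1, q2, q3}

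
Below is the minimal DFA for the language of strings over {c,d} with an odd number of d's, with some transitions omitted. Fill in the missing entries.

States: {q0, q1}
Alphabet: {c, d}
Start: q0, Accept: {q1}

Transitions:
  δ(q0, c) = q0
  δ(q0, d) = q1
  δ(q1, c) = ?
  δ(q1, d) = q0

From the language and accept set, identify what each state tracks — q0: even number of d's so far; q1: odd number of d's so far.
Each missing δ(q, a) is the state matching the new tracked value after reading a.
δ(q1, c) = q1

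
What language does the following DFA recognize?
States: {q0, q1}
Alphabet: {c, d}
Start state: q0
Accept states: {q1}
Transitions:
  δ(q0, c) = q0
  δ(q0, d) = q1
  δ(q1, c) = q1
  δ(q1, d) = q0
Testing a few strings:
  'cd' → accept
  'c' → reject
  'dcc' → accept
  'cc' → reject
State roles: q0=even number of d's so far; q1=odd number of d's so far
All strings over {c,d} with an odd number of d's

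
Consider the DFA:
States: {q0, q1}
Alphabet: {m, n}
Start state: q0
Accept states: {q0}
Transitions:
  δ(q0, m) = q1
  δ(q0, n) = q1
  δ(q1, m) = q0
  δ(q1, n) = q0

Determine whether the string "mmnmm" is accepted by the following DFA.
Processing string "mmnmm":
  q0 --m--> q1
  q1 --m--> q0
  q0 --n--> q1
  q1 --m--> q0
  q0 --m--> q1
Final state: q1
Accept states: {q0}
No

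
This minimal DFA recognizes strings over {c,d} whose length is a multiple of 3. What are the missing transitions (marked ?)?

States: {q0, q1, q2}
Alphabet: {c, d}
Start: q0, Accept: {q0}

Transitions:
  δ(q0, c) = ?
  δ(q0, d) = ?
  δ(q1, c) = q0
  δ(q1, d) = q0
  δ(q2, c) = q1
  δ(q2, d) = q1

From the language and accept set, identify what each state tracks — q0: length ≡ 0 (mod 3); q1: length ≡ 2 (mod 3); q2: length ≡ 1 (mod 3).
Each missing δ(q, a) is the state matching the new tracked value after reading a.
δ(q0, c) = q2; δ(q0, d) = q2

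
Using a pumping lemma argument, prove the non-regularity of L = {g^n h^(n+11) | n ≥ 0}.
Assume L is regular with pumping length p. Idea: pumping the g-block breaks the fixed offset of 11.
Choose s = g^p h^(p+11) ∈ L. By the pumping lemma, s = xyz with |xy| ≤ p, |y| > 0, so y = g^k with k ≥ 1. Then xy²z = g^(p+k) h^(p+11). For this to be in L we would need p+11 = (p+k)+11, i.e. k = 0, contradicting k ≥ 1. So xy²z ∉ L.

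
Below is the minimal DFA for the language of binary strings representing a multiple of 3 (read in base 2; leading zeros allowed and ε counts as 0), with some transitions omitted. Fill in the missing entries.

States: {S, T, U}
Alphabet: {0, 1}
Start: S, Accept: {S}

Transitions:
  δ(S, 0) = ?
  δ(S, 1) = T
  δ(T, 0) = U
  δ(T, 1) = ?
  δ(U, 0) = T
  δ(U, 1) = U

From the language and accept set, identify what each state tracks — S: value ≡ 0 (mod 3); T: value ≡ 1 (mod 3); U: value ≡ 2 (mod 3).
Each missing δ(q, a) is the state matching the new tracked value after reading a.
δ(S, 0) = S; δ(T, 1) = S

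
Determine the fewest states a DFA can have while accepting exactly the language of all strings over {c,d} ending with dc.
By Myhill–Nerode, count the distinguishable equivalence classes: three classes — suffix matches ε, d, or dc.
3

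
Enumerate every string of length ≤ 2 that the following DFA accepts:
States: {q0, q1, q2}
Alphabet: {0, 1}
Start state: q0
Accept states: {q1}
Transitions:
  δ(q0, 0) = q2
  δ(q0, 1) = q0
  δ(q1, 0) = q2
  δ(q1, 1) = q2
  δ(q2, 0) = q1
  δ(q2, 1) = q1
00, 01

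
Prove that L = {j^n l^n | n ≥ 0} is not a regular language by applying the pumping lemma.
Assume L is regular with pumping length p. Idea: pumping the j-block changes the count balance.
Choose s = j^p l^p (length 2p ≥ p). By the pumping lemma, s = xyz with |xy| ≤ p, |y| > 0. So y = j^k for some k > 0 (since xy is entirely within the j's). Pumping gives xy²z = j^(p+k) l^p, which is not in L since p+k ≠ p.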